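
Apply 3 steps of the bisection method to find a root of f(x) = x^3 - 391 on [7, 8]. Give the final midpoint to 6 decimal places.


f(x) = x^3 - 391
f(7) = -48 < 0
f(8) = 121 > 0

Step 1: midpoint = (7.000000 + 8.000000)/2 = 7.500000
  f(7.500000) = 30.875000
  f(mid) > 0, so root is in [7.000000, 7.500000]

Step 2: midpoint = (7.000000 + 7.500000)/2 = 7.250000
  f(7.250000) = -9.921875
  f(mid) < 0, so root is in [7.250000, 7.500000]

Step 3: midpoint = (7.250000 + 7.500000)/2 = 7.375000
  f(7.375000) = 10.130859
  f(mid) > 0, so root is in [7.250000, 7.375000]

midpoint = 7.375000


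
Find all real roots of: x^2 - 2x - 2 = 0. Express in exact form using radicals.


Using the quadratic formula: x = (-b ± sqrt(b^2 - 4ac)) / (2a)
Here a = 1, b = -2, c = -2
Discriminant = b^2 - 4ac = (-2)^2 - 4(1)(-2) = 4 + 8 = 12
Since discriminant = 12 > 0, there are two real roots.
x = (2 ± 2*sqrt(3)) / 2
Simplifying: x = 1 ± sqrt(3)
Numerically: x ≈ 2.7321 or x ≈ -0.7321

x = 1 + sqrt(3) or x = 1 - sqrt(3)


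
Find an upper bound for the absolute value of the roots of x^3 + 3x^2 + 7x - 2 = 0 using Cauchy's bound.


Cauchy's bound: all roots r satisfy |r| <= 1 + max(|a_i/a_n|) for i = 0,...,n-1
where a_n is the leading coefficient.

Coefficients: [1, 3, 7, -2]
Leading coefficient a_n = 1
Ratios |a_i/a_n|: 3, 7, 2
Maximum ratio: 7
Cauchy's bound: |r| <= 1 + 7 = 8

Upper bound = 8


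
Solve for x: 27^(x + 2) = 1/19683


Express both sides with the same base.
1/19683 = 27^(-3)
Since the bases match, equate exponents: x + 2 = -3
So x = -3 - (2) = -5

x = -5


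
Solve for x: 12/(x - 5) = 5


Multiply both sides by (x - 5): 12 = 5(x - 5)
Distribute: 12 = 5x - 25
5x = 12 + 25 = 37
x = 37/5

x = 37/5


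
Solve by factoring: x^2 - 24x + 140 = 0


We need two numbers that multiply to 140 and add to -24.
Those numbers are -14 and -10 (since (-14) * (-10) = 140 and (-14) + (-10) = -24).
So x^2 - 24x + 140 = (x - 14)(x - 10) = 0
Setting each factor to zero: x = 14 or x = 10

x = 10, x = 14


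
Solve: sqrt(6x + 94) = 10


Square both sides: 6x + 94 = 10^2 = 100
6x = 100 - 94 = 6
x = 1
Check: sqrt(6*1 + 94) = sqrt(100) = 10 ✓

x = 1


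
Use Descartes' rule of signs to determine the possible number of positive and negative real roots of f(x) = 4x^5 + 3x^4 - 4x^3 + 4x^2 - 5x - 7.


Descartes' rule of signs:

For positive roots, count sign changes in f(x) = 4x^5 + 3x^4 - 4x^3 + 4x^2 - 5x - 7:
Signs of coefficients: +, +, -, +, -, -
Number of sign changes: 3
Possible positive real roots: 3, 1

For negative roots, examine f(-x) = -4x^5 + 3x^4 + 4x^3 + 4x^2 + 5x - 7:
Signs of coefficients: -, +, +, +, +, -
Number of sign changes: 2
Possible negative real roots: 2, 0

Positive roots: 3 or 1; Negative roots: 2 or 0


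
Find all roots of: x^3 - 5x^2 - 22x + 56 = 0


Let p(x) = x^3 - 5x^2 - 22x + 56. By the rational root theorem (leading coefficient 1), any rational root is an integer divisor of 56: try ±1, ±2, ... in turn.
Test x = 1: value = 30 ≠ 0.
Test x = -1: value = 72 ≠ 0.
Test x = 2: value = 0 ✓, so (x - 2) is a factor.
Synthetic division by (x - 2): bring down 1; 1(2) - 5 = -3; (-3)(2) - 22 = -28; (-28)(2) + 56 = 0 → quotient x^2 - 3x - 28, remainder 0.
Solve the quadratic x^2 - 3x - 28 = 0: discriminant = (-3)^2 - 4(1)(-28) = 9 + 112 = 121.
sqrt(121) = 11, so x = (3 ± 11)/2: x = 7 or x = -4.
Collecting all roots found:

x = -4, x = 2, x = 7


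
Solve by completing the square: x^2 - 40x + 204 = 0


Start: x^2 - 40x + 204 = 0
Move constant: x^2 - 40x = -204
Half of -40 is -20, squared is 400
Add 400 to both sides: x^2 - 40x + 400 = 196
(x - 20)^2 = 196
x - 20 = ±14
x = 20 + 14 = 34 or x = 20 - 14 = 6

x = 6, x = 34


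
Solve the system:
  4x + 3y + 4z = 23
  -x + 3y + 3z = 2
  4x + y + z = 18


Using Cramer's rule. Expand each determinant along the first row.
D  = 4*[3*1 - 3*1] - 3*[(-1)*1 - 3*4] + 4*[(-1)*1 - 3*4]
  = 4*(0) - 3*(-13) + 4*(-13) = -13
Dx = 23*[3*1 - 3*1] - 3*[2*1 - 3*18] + 4*[2*1 - 3*18]
  = 23*(0) - 3*(-52) + 4*(-52) = -52
Dy = 4*[2*1 - 3*18] - 23*[(-1)*1 - 3*4] + 4*[(-1)*18 - 2*4]
  = 4*(-52) - 23*(-13) + 4*(-26) = -13
Dz = 4*[3*18 - 2*1] - 3*[(-1)*18 - 2*4] + 23*[(-1)*1 - 3*4]
  = 4*(52) - 3*(-26) + 23*(-13) = -13
x = Dx/D = -52/-13 = 4, y = Dy/D = -13/-13 = 1, z = Dz/D = -13/-13 = 1
Check eq1: (4)(4) + (3)(1) + (4)(1) = 23 = 23 ✓
Check eq2: (-1)(4) + (3)(1) + (3)(1) = 2 = 2 ✓
Check eq3: (4)(4) + (1)(1) + (1)(1) = 18 = 18 ✓

x = 4, y = 1, z = 1


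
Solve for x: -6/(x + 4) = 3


Multiply both sides by (x + 4): -6 = 3(x + 4)
Distribute: -6 = 3x + 12
3x = -6 - 12 = -18
x = -6

x = -6


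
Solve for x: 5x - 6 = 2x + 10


Starting with: 5x - 6 = 2x + 10
Move all x terms to left: (5 - 2)x = 10 + 6
Simplify: 3x = 16
Divide both sides by 3: x = 16/3

x = 16/3


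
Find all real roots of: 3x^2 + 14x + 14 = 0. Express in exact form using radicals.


Using the quadratic formula: x = (-b ± sqrt(b^2 - 4ac)) / (2a)
Here a = 3, b = 14, c = 14
Discriminant = b^2 - 4ac = 14^2 - 4(3)(14) = 196 - 168 = 28
Since discriminant = 28 > 0, there are two real roots.
x = (-14 ± 2*sqrt(7)) / 6
Simplifying: x = (-7 ± sqrt(7)) / 3
Numerically: x ≈ -1.4514 or x ≈ -3.2153

x = (-7 + sqrt(7)) / 3 or x = (-7 - sqrt(7)) / 3


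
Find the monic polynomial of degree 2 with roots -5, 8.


A monic polynomial with roots -5, 8 is:
p(x) = (x + 5)(x - 8)
After multiplying by (x + 5): x + 5
After multiplying by (x - 8): x^2 - 3x - 40

x^2 - 3x - 40


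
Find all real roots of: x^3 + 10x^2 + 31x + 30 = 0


Let p(x) = x^3 + 10x^2 + 31x + 30. By the rational root theorem (leading coefficient 1), any rational root is an integer divisor of 30: try ±1, ±2, ... in turn.
Test x = 1: value = 72 ≠ 0.
Test x = -1: value = 8 ≠ 0.
Test x = 2: value = 140 ≠ 0.
Test x = -2: value = 0 ✓, so (x + 2) is a factor.
Synthetic division by (x + 2): bring down 1; 1(-2) + 10 = 8; 8(-2) + 31 = 15; 15(-2) + 30 = 0 → quotient x^2 + 8x + 15, remainder 0.
Solve the quadratic x^2 + 8x + 15 = 0: discriminant = 8^2 - 4(1)(15) = 64 - 60 = 4.
sqrt(4) = 2, so x = (-8 ± 2)/2: x = -3 or x = -5.

x = -5, x = -3, x = -2


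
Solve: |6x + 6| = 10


An absolute value equation |expr| = 10 gives two cases:
Case 1: 6x + 6 = 10
  6x = 4, so x = 2/3
Case 2: 6x + 6 = -10
  6x = -16, so x = -8/3

x = -8/3, x = 2/3


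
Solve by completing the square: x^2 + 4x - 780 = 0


Start: x^2 + 4x - 780 = 0
Move constant: x^2 + 4x = 780
Half of 4 is 2, squared is 4
Add 4 to both sides: x^2 + 4x + 4 = 784
(x + 2)^2 = 784
x + 2 = ±28
x = -2 + 28 = 26 or x = -2 - 28 = -30

x = -30, x = 26


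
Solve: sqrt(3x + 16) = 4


Square both sides: 3x + 16 = 4^2 = 16
3x = 16 - 16 = 0
x = 0
Check: sqrt(3*0 + 16) = sqrt(16) = 4 ✓

x = 0


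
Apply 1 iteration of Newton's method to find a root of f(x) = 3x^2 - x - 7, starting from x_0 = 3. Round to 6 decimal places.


Newton's method: x_(n+1) = x_n - f(x_n)/f'(x_n)
f(x) = 3x^2 - x - 7
f'(x) = 6x - 1

Iteration 1:
  f(3.000000) = 17.000000
  f'(3.000000) = 17.000000
  x_1 = 3.000000 - (17.000000)/(17.000000) = 2.000000

x_1 = 2.000000


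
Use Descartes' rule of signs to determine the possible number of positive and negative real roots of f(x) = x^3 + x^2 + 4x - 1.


Descartes' rule of signs:

For positive roots, count sign changes in f(x) = x^3 + x^2 + 4x - 1:
Signs of coefficients: +, +, +, -
Number of sign changes: 1
Possible positive real roots: 1

For negative roots, examine f(-x) = -x^3 + x^2 - 4x - 1:
Signs of coefficients: -, +, -, -
Number of sign changes: 2
Possible negative real roots: 2, 0

Positive roots: 1; Negative roots: 2 or 0


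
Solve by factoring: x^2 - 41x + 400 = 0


We need two numbers that multiply to 400 and add to -41.
Those numbers are -16 and -25 (since (-16) * (-25) = 400 and (-16) + (-25) = -41).
So x^2 - 41x + 400 = (x - 16)(x - 25) = 0
Setting each factor to zero: x = 16 or x = 25

x = 16, x = 25


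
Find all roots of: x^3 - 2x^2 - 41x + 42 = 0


Let p(x) = x^3 - 2x^2 - 41x + 42. By the rational root theorem (leading coefficient 1), any rational root is an integer divisor of 42: try ±1, ±2, ... in turn.
Test x = 1: value = 0 ✓, so (x - 1) is a factor.
Synthetic division by (x - 1): bring down 1; 1(1) - 2 = -1; (-1)(1) - 41 = -42; (-42)(1) + 42 = 0 → quotient x^2 - x - 42, remainder 0.
Solve the quadratic x^2 - x - 42 = 0: discriminant = (-1)^2 - 4(1)(-42) = 1 + 168 = 169.
sqrt(169) = 13, so x = (1 ± 13)/2: x = 7 or x = -6.
Collecting all roots found:

x = -6, x = 1, x = 7


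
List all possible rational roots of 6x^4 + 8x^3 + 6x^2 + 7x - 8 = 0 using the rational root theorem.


Rational root theorem: possible roots are ±p/q where:
  p divides the constant term (-8): p ∈ {1, 2, 4, 8}
  q divides the leading coefficient (6): q ∈ {1, 2, 3, 6}

All possible rational roots: -8, -4, -8/3, -2, -4/3, -1, -2/3, -1/2, -1/3, -1/6, 1/6, 1/3, 1/2, 2/3, 1, 4/3, 2, 8/3, 4, 8

-8, -4, -8/3, -2, -4/3, -1, -2/3, -1/2, -1/3, -1/6, 1/6, 1/3, 1/2, 2/3, 1, 4/3, 2, 8/3, 4, 8


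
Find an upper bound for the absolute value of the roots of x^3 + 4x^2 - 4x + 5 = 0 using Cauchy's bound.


Cauchy's bound: all roots r satisfy |r| <= 1 + max(|a_i/a_n|) for i = 0,...,n-1
where a_n is the leading coefficient.

Coefficients: [1, 4, -4, 5]
Leading coefficient a_n = 1
Ratios |a_i/a_n|: 4, 4, 5
Maximum ratio: 5
Cauchy's bound: |r| <= 1 + 5 = 6

Upper bound = 6


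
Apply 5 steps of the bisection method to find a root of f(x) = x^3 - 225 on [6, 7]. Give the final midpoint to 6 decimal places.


f(x) = x^3 - 225
f(6) = -9 < 0
f(7) = 118 > 0

Step 1: midpoint = (6.000000 + 7.000000)/2 = 6.500000
  f(6.500000) = 49.625000
  f(mid) > 0, so root is in [6.000000, 6.500000]

Step 2: midpoint = (6.000000 + 6.500000)/2 = 6.250000
  f(6.250000) = 19.140625
  f(mid) > 0, so root is in [6.000000, 6.250000]

Step 3: midpoint = (6.000000 + 6.250000)/2 = 6.125000
  f(6.125000) = 4.783203
  f(mid) > 0, so root is in [6.000000, 6.125000]

Step 4: midpoint = (6.000000 + 6.125000)/2 = 6.062500
  f(6.062500) = -2.179443
  f(mid) < 0, so root is in [6.062500, 6.125000]

Step 5: midpoint = (6.062500 + 6.125000)/2 = 6.093750
  f(6.093750) = 1.284027
  f(mid) > 0, so root is in [6.062500, 6.093750]

midpoint = 6.093750


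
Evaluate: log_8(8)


We need the exponent such that 8^? = 8
8^1 = 8
Therefore log_8(8) = 1

1


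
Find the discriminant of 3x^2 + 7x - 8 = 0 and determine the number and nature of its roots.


For ax^2 + bx + c = 0, discriminant D = b^2 - 4ac
Here a = 3, b = 7, c = -8
D = (7)^2 - 4(3)(-8) = 49 + 96 = 145

D = 145 > 0 but not a perfect square
The equation has 2 distinct real irrational roots.

Discriminant = 145, 2 distinct real irrational roots


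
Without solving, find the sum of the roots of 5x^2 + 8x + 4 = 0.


By Vieta's formulas for ax^2 + bx + c = 0:
  Sum of roots = -b/a
  Product of roots = c/a

Here a = 5, b = 8, c = 4
Sum = -(8)/5 = -8/5
Product = 4/5 = 4/5

Sum = -8/5


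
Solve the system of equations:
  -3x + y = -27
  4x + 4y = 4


Using Cramer's rule:
Determinant D = (-3)(4) - (4)(1) = -12 - 4 = -16
Dx = (-27)(4) - (4)(1) = -108 - 4 = -112
Dy = (-3)(4) - (4)(-27) = -12 + 108 = 96
x = Dx/D = -112/-16 = 7
y = Dy/D = 96/-16 = -6

x = 7, y = -6


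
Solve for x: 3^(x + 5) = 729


Express both sides with the same base.
729 = 3^6
Since the bases match, equate exponents: x + 5 = 6
So x = 6 - (5) = 1

x = 1


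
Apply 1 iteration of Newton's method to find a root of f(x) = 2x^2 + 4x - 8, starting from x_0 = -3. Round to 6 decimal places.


Newton's method: x_(n+1) = x_n - f(x_n)/f'(x_n)
f(x) = 2x^2 + 4x - 8
f'(x) = 4x + 4

Iteration 1:
  f(-3.000000) = -2.000000
  f'(-3.000000) = -8.000000
  x_1 = -3.000000 - (-2.000000)/(-8.000000) = -3.250000

x_1 = -3.250000


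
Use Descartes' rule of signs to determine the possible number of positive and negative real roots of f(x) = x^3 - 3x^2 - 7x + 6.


Descartes' rule of signs:

For positive roots, count sign changes in f(x) = x^3 - 3x^2 - 7x + 6:
Signs of coefficients: +, -, -, +
Number of sign changes: 2
Possible positive real roots: 2, 0

For negative roots, examine f(-x) = -x^3 - 3x^2 + 7x + 6:
Signs of coefficients: -, -, +, +
Number of sign changes: 1
Possible negative real roots: 1

Positive roots: 2 or 0; Negative roots: 1


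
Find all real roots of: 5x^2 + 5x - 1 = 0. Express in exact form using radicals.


Using the quadratic formula: x = (-b ± sqrt(b^2 - 4ac)) / (2a)
Here a = 5, b = 5, c = -1
Discriminant = b^2 - 4ac = 5^2 - 4(5)(-1) = 25 + 20 = 45
Since discriminant = 45 > 0, there are two real roots.
x = (-5 ± 3*sqrt(5)) / 10
Numerically: x ≈ 0.1708 or x ≈ -1.1708

x = (-5 + 3*sqrt(5)) / 10 or x = (-5 - 3*sqrt(5)) / 10


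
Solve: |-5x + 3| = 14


An absolute value equation |expr| = 14 gives two cases:
Case 1: -5x + 3 = 14
  -5x = 11, so x = -11/5
Case 2: -5x + 3 = -14
  -5x = -17, so x = 17/5

x = -11/5, x = 17/5


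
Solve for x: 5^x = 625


Express both sides with the same base.
625 = 5^4
Since the bases match: x = 4

x = 4


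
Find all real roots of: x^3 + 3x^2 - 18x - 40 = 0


Let p(x) = x^3 + 3x^2 - 18x - 40. By the rational root theorem (leading coefficient 1), any rational root is an integer divisor of 40: try ±1, ±2, ... in turn.
Test x = 1: value = -54 ≠ 0.
Test x = -1: value = -20 ≠ 0.
Test x = 2: value = -56 ≠ 0.
Test x = -2: value = 0 ✓, so (x + 2) is a factor.
Synthetic division by (x + 2): bring down 1; 1(-2) + 3 = 1; 1(-2) - 18 = -20; (-20)(-2) - 40 = 0 → quotient x^2 + x - 20, remainder 0.
Solve the quadratic x^2 + x - 20 = 0: discriminant = 1^2 - 4(1)(-20) = 1 + 80 = 81.
sqrt(81) = 9, so x = (-1 ± 9)/2: x = 4 or x = -5.

x = -5, x = -2, x = 4


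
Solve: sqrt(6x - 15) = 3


Square both sides: 6x - 15 = 3^2 = 9
6x = 9 + 15 = 24
x = 4
Check: sqrt(6*4 - 15) = sqrt(9) = 3 ✓

x = 4


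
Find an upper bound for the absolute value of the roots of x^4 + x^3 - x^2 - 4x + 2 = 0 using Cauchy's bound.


Cauchy's bound: all roots r satisfy |r| <= 1 + max(|a_i/a_n|) for i = 0,...,n-1
where a_n is the leading coefficient.

Coefficients: [1, 1, -1, -4, 2]
Leading coefficient a_n = 1
Ratios |a_i/a_n|: 1, 1, 4, 2
Maximum ratio: 4
Cauchy's bound: |r| <= 1 + 4 = 5

Upper bound = 5


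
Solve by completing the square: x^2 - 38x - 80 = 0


Start: x^2 - 38x - 80 = 0
Move constant: x^2 - 38x = 80
Half of -38 is -19, squared is 361
Add 361 to both sides: x^2 - 38x + 361 = 441
(x - 19)^2 = 441
x - 19 = ±21
x = 19 + 21 = 40 or x = 19 - 21 = -2

x = -2, x = 40


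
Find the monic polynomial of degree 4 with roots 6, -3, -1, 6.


A monic polynomial with roots 6, -3, -1, 6 is:
p(x) = (x - 6)(x + 3)(x + 1)(x - 6)
After multiplying by (x - 6): x - 6
After multiplying by (x + 3): x^2 - 3x - 18
After multiplying by (x + 1): x^3 - 2x^2 - 21x - 18
After multiplying by (x - 6): x^4 - 8x^3 - 9x^2 + 108x + 108

x^4 - 8x^3 - 9x^2 + 108x + 108


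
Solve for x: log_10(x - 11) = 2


Convert to exponential form: x - 11 = 10^2 = 100
x = 100 + 11 = 111
Check: log_10(111 - 11) = log_10(100) = log_10(100) = 2 ✓

x = 111


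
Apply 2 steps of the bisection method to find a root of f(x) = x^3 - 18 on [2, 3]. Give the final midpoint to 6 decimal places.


f(x) = x^3 - 18
f(2) = -10 < 0
f(3) = 9 > 0

Step 1: midpoint = (2.000000 + 3.000000)/2 = 2.500000
  f(2.500000) = -2.375000
  f(mid) < 0, so root is in [2.500000, 3.000000]

Step 2: midpoint = (2.500000 + 3.000000)/2 = 2.750000
  f(2.750000) = 2.796875
  f(mid) > 0, so root is in [2.500000, 2.750000]

midpoint = 2.750000


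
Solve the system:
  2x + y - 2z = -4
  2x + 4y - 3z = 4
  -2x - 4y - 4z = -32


Using Cramer's rule. Expand each determinant along the first row.
D  = 2*[4*(-4) - (-3)*(-4)] - 1*[2*(-4) - (-3)*(-2)] + (-2)*[2*(-4) - 4*(-2)]
  = 2*(-28) - 1*(-14) + (-2)*(0) = -42
Dx = (-4)*[4*(-4) - (-3)*(-4)] - 1*[4*(-4) - (-3)*(-32)] + (-2)*[4*(-4) - 4*(-32)]
  = (-4)*(-28) - 1*(-112) + (-2)*(112) = 0
Dy = 2*[4*(-4) - (-3)*(-32)] - (-4)*[2*(-4) - (-3)*(-2)] + (-2)*[2*(-32) - 4*(-2)]
  = 2*(-112) - (-4)*(-14) + (-2)*(-56) = -168
Dz = 2*[4*(-32) - 4*(-4)] - 1*[2*(-32) - 4*(-2)] + (-4)*[2*(-4) - 4*(-2)]
  = 2*(-112) - 1*(-56) + (-4)*(0) = -168
x = Dx/D = 0/-42 = 0, y = Dy/D = -168/-42 = 4, z = Dz/D = -168/-42 = 4
Check eq1: (2)(0) + (1)(4) + (-2)(4) = -4 = -4 ✓
Check eq2: (2)(0) + (4)(4) + (-3)(4) = 4 = 4 ✓
Check eq3: (-2)(0) + (-4)(4) + (-4)(4) = -32 = -32 ✓

x = 0, y = 4, z = 4


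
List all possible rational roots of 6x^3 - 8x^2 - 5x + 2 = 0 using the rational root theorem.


Rational root theorem: possible roots are ±p/q where:
  p divides the constant term (2): p ∈ {1, 2}
  q divides the leading coefficient (6): q ∈ {1, 2, 3, 6}

All possible rational roots: -2, -1, -2/3, -1/2, -1/3, -1/6, 1/6, 1/3, 1/2, 2/3, 1, 2

-2, -1, -2/3, -1/2, -1/3, -1/6, 1/6, 1/3, 1/2, 2/3, 1, 2


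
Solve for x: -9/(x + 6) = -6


Multiply both sides by (x + 6): -9 = -6(x + 6)
Distribute: -9 = -6x - 36
-6x = -9 + 36 = 27
x = -9/2

x = -9/2


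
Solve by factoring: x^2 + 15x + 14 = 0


We need two numbers that multiply to 14 and add to 15.
Those numbers are 14 and 1 (since 14 * 1 = 14 and 14 + 1 = 15).
So x^2 + 15x + 14 = (x + 14)(x + 1) = 0
Setting each factor to zero: x = -14 or x = -1

x = -14, x = -1


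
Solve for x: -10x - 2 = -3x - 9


Starting with: -10x - 2 = -3x - 9
Move all x terms to left: (-10 + 3)x = -9 + 2
Simplify: -7x = -7
Divide both sides by -7: x = 1

x = 1


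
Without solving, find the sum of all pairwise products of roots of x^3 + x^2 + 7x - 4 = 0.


By Vieta's formulas for x^3 + bx^2 + cx + d = 0:
  r1 + r2 + r3 = -b/a = -1
  r1*r2 + r1*r3 + r2*r3 = c/a = 7
  r1*r2*r3 = -d/a = 4


Sum of pairwise products = 7


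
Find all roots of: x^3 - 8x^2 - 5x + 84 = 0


Let p(x) = x^3 - 8x^2 - 5x + 84. By the rational root theorem (leading coefficient 1), any rational root is an integer divisor of 84: try ±1, ±2, ... in turn.
Test x = 1: value = 72 ≠ 0.
Test x = -1: value = 80 ≠ 0.
Test x = 2: value = 50 ≠ 0.
Test x = -2: value = 54 ≠ 0.
Test x = 3: value = 24 ≠ 0.
Test x = -3: value = 0 ✓, so (x + 3) is a factor.
Synthetic division by (x + 3): bring down 1; 1(-3) - 8 = -11; (-11)(-3) - 5 = 28; 28(-3) + 84 = 0 → quotient x^2 - 11x + 28, remainder 0.
Solve the quadratic x^2 - 11x + 28 = 0: discriminant = (-11)^2 - 4(1)(28) = 121 - 112 = 9.
sqrt(9) = 3, so x = (11 ± 3)/2: x = 7 or x = 4.
Collecting all roots found:

x = -3, x = 4, x = 7


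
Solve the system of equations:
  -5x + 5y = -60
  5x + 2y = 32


Using Cramer's rule:
Determinant D = (-5)(2) - (5)(5) = -10 - 25 = -35
Dx = (-60)(2) - (32)(5) = -120 - 160 = -280
Dy = (-5)(32) - (5)(-60) = -160 + 300 = 140
x = Dx/D = -280/-35 = 8
y = Dy/D = 140/-35 = -4

x = 8, y = -4


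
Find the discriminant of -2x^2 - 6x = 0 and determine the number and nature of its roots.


For ax^2 + bx + c = 0, discriminant D = b^2 - 4ac
Here a = -2, b = -6, c = 0
D = (-6)^2 - 4(-2)(0) = 36 - 0 = 36

D = 36 > 0 and is a perfect square (sqrt = 6)
The equation has 2 distinct real rational roots.

Discriminant = 36, 2 distinct real rational roots


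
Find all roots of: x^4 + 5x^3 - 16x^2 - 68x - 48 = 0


Let p(x) = x^4 + 5x^3 - 16x^2 - 68x - 48. By the rational root theorem (leading coefficient 1), any rational root is an integer divisor of 48: try ±1, ±2, ... in turn.
Test x = 1: value = -126 ≠ 0.
Test x = -1: value = 0 ✓, so (x + 1) is a factor.
Synthetic division by (x + 1): bring down 1; 1(-1) + 5 = 4; 4(-1) - 16 = -20; (-20)(-1) - 68 = -48; (-48)(-1) - 48 = 0 → quotient x^3 + 4x^2 - 20x - 48, remainder 0.
Continue with the quotient x^3 + 4x^2 - 20x - 48 (candidates must divide 48; re-test x = -1 first in case it repeats).
Test x = -1: value = -25 ≠ 0.
Test x = 2: value = -64 ≠ 0.
Test x = -2: value = 0 ✓, so (x + 2) is a factor.
Synthetic division by (x + 2): bring down 1; 1(-2) + 4 = 2; 2(-2) - 20 = -24; (-24)(-2) - 48 = 0 → quotient x^2 + 2x - 24, remainder 0.
Solve the quadratic x^2 + 2x - 24 = 0: discriminant = 2^2 - 4(1)(-24) = 4 + 96 = 100.
sqrt(100) = 10, so x = (-2 ± 10)/2: x = 4 or x = -6.
Collecting all roots found:

x = -6, x = -2, x = -1, x = 4


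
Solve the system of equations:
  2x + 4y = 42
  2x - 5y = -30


Using Cramer's rule:
Determinant D = (2)(-5) - (2)(4) = -10 - 8 = -18
Dx = (42)(-5) - (-30)(4) = -210 + 120 = -90
Dy = (2)(-30) - (2)(42) = -60 - 84 = -144
x = Dx/D = -90/-18 = 5
y = Dy/D = -144/-18 = 8

x = 5, y = 8


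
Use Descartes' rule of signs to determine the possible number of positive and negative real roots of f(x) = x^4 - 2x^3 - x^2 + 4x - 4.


Descartes' rule of signs:

For positive roots, count sign changes in f(x) = x^4 - 2x^3 - x^2 + 4x - 4:
Signs of coefficients: +, -, -, +, -
Number of sign changes: 3
Possible positive real roots: 3, 1

For negative roots, examine f(-x) = x^4 + 2x^3 - x^2 - 4x - 4:
Signs of coefficients: +, +, -, -, -
Number of sign changes: 1
Possible negative real roots: 1

Positive roots: 3 or 1; Negative roots: 1


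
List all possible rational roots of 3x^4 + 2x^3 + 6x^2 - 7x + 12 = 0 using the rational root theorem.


Rational root theorem: possible roots are ±p/q where:
  p divides the constant term (12): p ∈ {1, 2, 3, 4, 6, 12}
  q divides the leading coefficient (3): q ∈ {1, 3}

All possible rational roots: -12, -6, -4, -3, -2, -4/3, -1, -2/3, -1/3, 1/3, 2/3, 1, 4/3, 2, 3, 4, 6, 12

-12, -6, -4, -3, -2, -4/3, -1, -2/3, -1/3, 1/3, 2/3, 1, 4/3, 2, 3, 4, 6, 12


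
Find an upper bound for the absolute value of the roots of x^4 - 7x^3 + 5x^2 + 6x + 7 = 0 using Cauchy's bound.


Cauchy's bound: all roots r satisfy |r| <= 1 + max(|a_i/a_n|) for i = 0,...,n-1
where a_n is the leading coefficient.

Coefficients: [1, -7, 5, 6, 7]
Leading coefficient a_n = 1
Ratios |a_i/a_n|: 7, 5, 6, 7
Maximum ratio: 7
Cauchy's bound: |r| <= 1 + 7 = 8

Upper bound = 8


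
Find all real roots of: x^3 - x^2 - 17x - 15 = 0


Let p(x) = x^3 - x^2 - 17x - 15. By the rational root theorem (leading coefficient 1), any rational root is an integer divisor of 15: try ±1, ±2, ... in turn.
Test x = 1: value = -32 ≠ 0.
Test x = -1: value = 0 ✓, so (x + 1) is a factor.
Synthetic division by (x + 1): bring down 1; 1(-1) - 1 = -2; (-2)(-1) - 17 = -15; (-15)(-1) - 15 = 0 → quotient x^2 - 2x - 15, remainder 0.
Solve the quadratic x^2 - 2x - 15 = 0: discriminant = (-2)^2 - 4(1)(-15) = 4 + 60 = 64.
sqrt(64) = 8, so x = (2 ± 8)/2: x = 5 or x = -3.

x = -3, x = -1, x = 5


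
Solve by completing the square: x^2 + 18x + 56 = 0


Start: x^2 + 18x + 56 = 0
Move constant: x^2 + 18x = -56
Half of 18 is 9, squared is 81
Add 81 to both sides: x^2 + 18x + 81 = 25
(x + 9)^2 = 25
x + 9 = ±5
x = -9 + 5 = -4 or x = -9 - 5 = -14

x = -14, x = -4


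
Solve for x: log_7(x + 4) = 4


Convert to exponential form: x + 4 = 7^4 = 2401
x = 2401 - 4 = 2397
Check: log_7(2397 + 4) = log_7(2401) = log_7(2401) = 4 ✓

x = 2397


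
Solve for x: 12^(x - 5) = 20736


Express both sides with the same base.
20736 = 12^4
Since the bases match, equate exponents: x - 5 = 4
So x = 4 - (-5) = 9

x = 9


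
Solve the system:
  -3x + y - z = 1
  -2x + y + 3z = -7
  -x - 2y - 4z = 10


Using Cramer's rule. Expand each determinant along the first row.
D  = (-3)*[1*(-4) - 3*(-2)] - 1*[(-2)*(-4) - 3*(-1)] + (-1)*[(-2)*(-2) - 1*(-1)]
  = (-3)*(2) - 1*(11) + (-1)*(5) = -22
Dx = 1*[1*(-4) - 3*(-2)] - 1*[(-7)*(-4) - 3*10] + (-1)*[(-7)*(-2) - 1*10]
  = 1*(2) - 1*(-2) + (-1)*(4) = 0
Dy = (-3)*[(-7)*(-4) - 3*10] - 1*[(-2)*(-4) - 3*(-1)] + (-1)*[(-2)*10 - (-7)*(-1)]
  = (-3)*(-2) - 1*(11) + (-1)*(-27) = 22
Dz = (-3)*[1*10 - (-7)*(-2)] - 1*[(-2)*10 - (-7)*(-1)] + 1*[(-2)*(-2) - 1*(-1)]
  = (-3)*(-4) - 1*(-27) + 1*(5) = 44
x = Dx/D = 0/-22 = 0, y = Dy/D = 22/-22 = -1, z = Dz/D = 44/-22 = -2
Check eq1: (-3)(0) + (1)(-1) + (-1)(-2) = 1 = 1 ✓
Check eq2: (-2)(0) + (1)(-1) + (3)(-2) = -7 = -7 ✓
Check eq3: (-1)(0) + (-2)(-1) + (-4)(-2) = 10 = 10 ✓

x = 0, y = -1, z = -2


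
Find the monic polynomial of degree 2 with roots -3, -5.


A monic polynomial with roots -3, -5 is:
p(x) = (x + 3)(x + 5)
After multiplying by (x + 3): x + 3
After multiplying by (x + 5): x^2 + 8x + 15

x^2 + 8x + 15


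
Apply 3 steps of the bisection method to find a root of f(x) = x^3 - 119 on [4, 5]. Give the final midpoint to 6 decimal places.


f(x) = x^3 - 119
f(4) = -55 < 0
f(5) = 6 > 0

Step 1: midpoint = (4.000000 + 5.000000)/2 = 4.500000
  f(4.500000) = -27.875000
  f(mid) < 0, so root is in [4.500000, 5.000000]

Step 2: midpoint = (4.500000 + 5.000000)/2 = 4.750000
  f(4.750000) = -11.828125
  f(mid) < 0, so root is in [4.750000, 5.000000]

Step 3: midpoint = (4.750000 + 5.000000)/2 = 4.875000
  f(4.875000) = -3.142578
  f(mid) < 0, so root is in [4.875000, 5.000000]

midpoint = 4.875000


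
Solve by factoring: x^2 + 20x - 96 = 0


We need two numbers that multiply to -96 and add to 20.
Those numbers are 24 and -4 (since 24 * (-4) = -96 and 24 + (-4) = 20).
So x^2 + 20x - 96 = (x + 24)(x - 4) = 0
Setting each factor to zero: x = -24 or x = 4

x = -24, x = 4


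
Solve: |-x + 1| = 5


An absolute value equation |expr| = 5 gives two cases:
Case 1: -x + 1 = 5
  -x = 4, so x = -4
Case 2: -x + 1 = -5
  -x = -6, so x = 6

x = -4, x = 6


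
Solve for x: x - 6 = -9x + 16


Starting with: x - 6 = -9x + 16
Move all x terms to left: (1 + 9)x = 16 + 6
Simplify: 10x = 22
Divide both sides by 10: x = 11/5

x = 11/5


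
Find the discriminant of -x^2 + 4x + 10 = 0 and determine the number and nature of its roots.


For ax^2 + bx + c = 0, discriminant D = b^2 - 4ac
Here a = -1, b = 4, c = 10
D = (4)^2 - 4(-1)(10) = 16 + 40 = 56

D = 56 > 0 but not a perfect square
The equation has 2 distinct real irrational roots.

Discriminant = 56, 2 distinct real irrational roots


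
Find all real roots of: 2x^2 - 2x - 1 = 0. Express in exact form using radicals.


Using the quadratic formula: x = (-b ± sqrt(b^2 - 4ac)) / (2a)
Here a = 2, b = -2, c = -1
Discriminant = b^2 - 4ac = (-2)^2 - 4(2)(-1) = 4 + 8 = 12
Since discriminant = 12 > 0, there are two real roots.
x = (2 ± 2*sqrt(3)) / 4
Simplifying: x = (1 ± sqrt(3)) / 2
Numerically: x ≈ 1.3660 or x ≈ -0.3660

x = (1 + sqrt(3)) / 2 or x = (1 - sqrt(3)) / 2


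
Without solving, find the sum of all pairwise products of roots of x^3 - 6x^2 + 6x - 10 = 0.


By Vieta's formulas for x^3 + bx^2 + cx + d = 0:
  r1 + r2 + r3 = -b/a = 6
  r1*r2 + r1*r3 + r2*r3 = c/a = 6
  r1*r2*r3 = -d/a = 10


Sum of pairwise products = 6


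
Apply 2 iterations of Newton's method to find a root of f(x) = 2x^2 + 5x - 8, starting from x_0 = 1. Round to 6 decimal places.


Newton's method: x_(n+1) = x_n - f(x_n)/f'(x_n)
f(x) = 2x^2 + 5x - 8
f'(x) = 4x + 5

Iteration 1:
  f(1.000000) = -1.000000
  f'(1.000000) = 9.000000
  x_1 = 1.000000 - (-1.000000)/(9.000000) = 1.111111

Iteration 2:
  f(1.111111) = 0.024691
  f'(1.111111) = 9.444444
  x_2 = 1.111111 - (0.024691)/(9.444444) = 1.108497

x_2 = 1.108497


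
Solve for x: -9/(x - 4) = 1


Multiply both sides by (x - 4): -9 = 1(x - 4)
Distribute: -9 = x - 4
x = -9 + 4 = -5
x = -5

x = -5


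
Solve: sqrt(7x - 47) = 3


Square both sides: 7x - 47 = 3^2 = 9
7x = 9 + 47 = 56
x = 8
Check: sqrt(7*8 - 47) = sqrt(9) = 3 ✓

x = 8


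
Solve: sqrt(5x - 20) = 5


Square both sides: 5x - 20 = 5^2 = 25
5x = 25 + 20 = 45
x = 9
Check: sqrt(5*9 - 20) = sqrt(25) = 5 ✓

x = 9


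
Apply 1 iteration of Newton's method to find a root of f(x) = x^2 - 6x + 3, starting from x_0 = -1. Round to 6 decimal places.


Newton's method: x_(n+1) = x_n - f(x_n)/f'(x_n)
f(x) = x^2 - 6x + 3
f'(x) = 2x - 6

Iteration 1:
  f(-1.000000) = 10.000000
  f'(-1.000000) = -8.000000
  x_1 = -1.000000 - (10.000000)/(-8.000000) = 0.250000

x_1 = 0.250000


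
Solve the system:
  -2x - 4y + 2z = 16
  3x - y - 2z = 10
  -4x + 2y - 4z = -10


Using Cramer's rule. Expand each determinant along the first row.
D  = (-2)*[(-1)*(-4) - (-2)*2] - (-4)*[3*(-4) - (-2)*(-4)] + 2*[3*2 - (-1)*(-4)]
  = (-2)*(8) - (-4)*(-20) + 2*(2) = -92
Dx = 16*[(-1)*(-4) - (-2)*2] - (-4)*[10*(-4) - (-2)*(-10)] + 2*[10*2 - (-1)*(-10)]
  = 16*(8) - (-4)*(-60) + 2*(10) = -92
Dy = (-2)*[10*(-4) - (-2)*(-10)] - 16*[3*(-4) - (-2)*(-4)] + 2*[3*(-10) - 10*(-4)]
  = (-2)*(-60) - 16*(-20) + 2*(10) = 460
Dz = (-2)*[(-1)*(-10) - 10*2] - (-4)*[3*(-10) - 10*(-4)] + 16*[3*2 - (-1)*(-4)]
  = (-2)*(-10) - (-4)*(10) + 16*(2) = 92
x = Dx/D = -92/-92 = 1, y = Dy/D = 460/-92 = -5, z = Dz/D = 92/-92 = -1
Check eq1: (-2)(1) + (-4)(-5) + (2)(-1) = 16 = 16 ✓
Check eq2: (3)(1) + (-1)(-5) + (-2)(-1) = 10 = 10 ✓
Check eq3: (-4)(1) + (2)(-5) + (-4)(-1) = -10 = -10 ✓

x = 1, y = -5, z = -1


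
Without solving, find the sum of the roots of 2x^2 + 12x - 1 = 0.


By Vieta's formulas for ax^2 + bx + c = 0:
  Sum of roots = -b/a
  Product of roots = c/a

Here a = 2, b = 12, c = -1
Sum = -(12)/2 = -6
Product = -1/2 = -1/2

Sum = -6


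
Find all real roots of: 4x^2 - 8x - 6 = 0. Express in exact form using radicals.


Using the quadratic formula: x = (-b ± sqrt(b^2 - 4ac)) / (2a)
Here a = 4, b = -8, c = -6
Discriminant = b^2 - 4ac = (-8)^2 - 4(4)(-6) = 64 + 96 = 160
Since discriminant = 160 > 0, there are two real roots.
x = (8 ± 4*sqrt(10)) / 8
Simplifying: x = (2 ± sqrt(10)) / 2
Numerically: x ≈ 2.5811 or x ≈ -0.5811

x = (2 + sqrt(10)) / 2 or x = (2 - sqrt(10)) / 2


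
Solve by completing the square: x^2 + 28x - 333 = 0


Start: x^2 + 28x - 333 = 0
Move constant: x^2 + 28x = 333
Half of 28 is 14, squared is 196
Add 196 to both sides: x^2 + 28x + 196 = 529
(x + 14)^2 = 529
x + 14 = ±23
x = -14 + 23 = 9 or x = -14 - 23 = -37

x = -37, x = 9


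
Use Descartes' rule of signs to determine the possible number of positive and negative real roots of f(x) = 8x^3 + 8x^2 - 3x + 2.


Descartes' rule of signs:

For positive roots, count sign changes in f(x) = 8x^3 + 8x^2 - 3x + 2:
Signs of coefficients: +, +, -, +
Number of sign changes: 2
Possible positive real roots: 2, 0

For negative roots, examine f(-x) = -8x^3 + 8x^2 + 3x + 2:
Signs of coefficients: -, +, +, +
Number of sign changes: 1
Possible negative real roots: 1

Positive roots: 2 or 0; Negative roots: 1


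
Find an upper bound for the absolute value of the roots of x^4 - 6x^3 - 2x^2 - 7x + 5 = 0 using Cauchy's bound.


Cauchy's bound: all roots r satisfy |r| <= 1 + max(|a_i/a_n|) for i = 0,...,n-1
where a_n is the leading coefficient.

Coefficients: [1, -6, -2, -7, 5]
Leading coefficient a_n = 1
Ratios |a_i/a_n|: 6, 2, 7, 5
Maximum ratio: 7
Cauchy's bound: |r| <= 1 + 7 = 8

Upper bound = 8


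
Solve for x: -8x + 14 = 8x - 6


Starting with: -8x + 14 = 8x - 6
Move all x terms to left: (-8 - 8)x = -6 - 14
Simplify: -16x = -20
Divide both sides by -16: x = 5/4

x = 5/4


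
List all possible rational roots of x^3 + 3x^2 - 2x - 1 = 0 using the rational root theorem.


Rational root theorem: possible roots are ±p/q where:
  p divides the constant term (-1): p ∈ {1}
  q divides the leading coefficient (1): q ∈ {1}

All possible rational roots: -1, 1

-1, 1


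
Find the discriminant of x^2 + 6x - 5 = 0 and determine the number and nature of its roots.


For ax^2 + bx + c = 0, discriminant D = b^2 - 4ac
Here a = 1, b = 6, c = -5
D = (6)^2 - 4(1)(-5) = 36 + 20 = 56

D = 56 > 0 but not a perfect square
The equation has 2 distinct real irrational roots.

Discriminant = 56, 2 distinct real irrational roots


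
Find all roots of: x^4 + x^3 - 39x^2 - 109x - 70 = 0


Let p(x) = x^4 + x^3 - 39x^2 - 109x - 70. By the rational root theorem (leading coefficient 1), any rational root is an integer divisor of 70: try ±1, ±2, ... in turn.
Test x = 1: value = -216 ≠ 0.
Test x = -1: value = 0 ✓, so (x + 1) is a factor.
Synthetic division by (x + 1): bring down 1; 1(-1) + 1 = 0; 0(-1) - 39 = -39; (-39)(-1) - 109 = -70; (-70)(-1) - 70 = 0 → quotient x^3 - 39x - 70, remainder 0.
Continue with the quotient x^3 - 39x - 70 (candidates must divide 70; re-test x = -1 first in case it repeats).
Test x = -1: value = -32 ≠ 0.
Test x = 2: value = -140 ≠ 0.
Test x = -2: value = 0 ✓, so (x + 2) is a factor.
Synthetic division by (x + 2): bring down 1; 1(-2) + 0 = -2; (-2)(-2) - 39 = -35; (-35)(-2) - 70 = 0 → quotient x^2 - 2x - 35, remainder 0.
Solve the quadratic x^2 - 2x - 35 = 0: discriminant = (-2)^2 - 4(1)(-35) = 4 + 140 = 144.
sqrt(144) = 12, so x = (2 ± 12)/2: x = 7 or x = -5.
Collecting all roots found:

x = -5, x = -2, x = -1, x = 7


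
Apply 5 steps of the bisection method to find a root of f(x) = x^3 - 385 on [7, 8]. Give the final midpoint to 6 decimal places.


f(x) = x^3 - 385
f(7) = -42 < 0
f(8) = 127 > 0

Step 1: midpoint = (7.000000 + 8.000000)/2 = 7.500000
  f(7.500000) = 36.875000
  f(mid) > 0, so root is in [7.000000, 7.500000]

Step 2: midpoint = (7.000000 + 7.500000)/2 = 7.250000
  f(7.250000) = -3.921875
  f(mid) < 0, so root is in [7.250000, 7.500000]

Step 3: midpoint = (7.250000 + 7.500000)/2 = 7.375000
  f(7.375000) = 16.130859
  f(mid) > 0, so root is in [7.250000, 7.375000]

Step 4: midpoint = (7.250000 + 7.375000)/2 = 7.312500
  f(7.312500) = 6.018799
  f(mid) > 0, so root is in [7.250000, 7.312500]

Step 5: midpoint = (7.250000 + 7.312500)/2 = 7.281250
  f(7.281250) = 1.027130
  f(mid) > 0, so root is in [7.250000, 7.281250]

midpoint = 7.281250


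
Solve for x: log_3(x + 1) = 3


Convert to exponential form: x + 1 = 3^3 = 27
x = 27 - 1 = 26
Check: log_3(26 + 1) = log_3(27) = log_3(27) = 3 ✓

x = 26


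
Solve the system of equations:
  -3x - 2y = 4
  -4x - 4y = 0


Using Cramer's rule:
Determinant D = (-3)(-4) - (-4)(-2) = 12 - 8 = 4
Dx = (4)(-4) - (0)(-2) = -16 - 0 = -16
Dy = (-3)(0) - (-4)(4) = 0 + 16 = 16
x = Dx/D = -16/4 = -4
y = Dy/D = 16/4 = 4

x = -4, y = 4


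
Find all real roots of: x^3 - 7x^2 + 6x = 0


The constant term is 0, so x = 0 is a root. Factor out x:
  x(x^2 - 7x + 6) = 0
Solve the quadratic x^2 - 7x + 6 = 0: discriminant = (-7)^2 - 4(1)(6) = 49 - 24 = 25.
sqrt(25) = 5, so x = (7 ± 5)/2: x = 6 or x = 1.

x = 0, x = 1, x = 6


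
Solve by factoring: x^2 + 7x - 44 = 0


We need two numbers that multiply to -44 and add to 7.
Those numbers are 11 and -4 (since 11 * (-4) = -44 and 11 + (-4) = 7).
So x^2 + 7x - 44 = (x + 11)(x - 4) = 0
Setting each factor to zero: x = -11 or x = 4

x = -11, x = 4


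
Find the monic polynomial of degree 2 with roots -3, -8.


A monic polynomial with roots -3, -8 is:
p(x) = (x + 3)(x + 8)
After multiplying by (x + 3): x + 3
After multiplying by (x + 8): x^2 + 11x + 24

x^2 + 11x + 24


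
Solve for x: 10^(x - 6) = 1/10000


Express both sides with the same base.
1/10000 = 10^(-4)
Since the bases match, equate exponents: x - 6 = -4
So x = -4 - (-6) = 2

x = 2


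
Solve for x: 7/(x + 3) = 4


Multiply both sides by (x + 3): 7 = 4(x + 3)
Distribute: 7 = 4x + 12
4x = 7 - 12 = -5
x = -5/4

x = -5/4


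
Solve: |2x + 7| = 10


An absolute value equation |expr| = 10 gives two cases:
Case 1: 2x + 7 = 10
  2x = 3, so x = 3/2
Case 2: 2x + 7 = -10
  2x = -17, so x = -17/2

x = -17/2, x = 3/2


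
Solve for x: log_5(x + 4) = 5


Convert to exponential form: x + 4 = 5^5 = 3125
x = 3125 - 4 = 3121
Check: log_5(3121 + 4) = log_5(3125) = log_5(3125) = 5 ✓

x = 3121


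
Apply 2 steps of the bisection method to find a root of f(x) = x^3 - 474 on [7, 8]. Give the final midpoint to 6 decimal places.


f(x) = x^3 - 474
f(7) = -131 < 0
f(8) = 38 > 0

Step 1: midpoint = (7.000000 + 8.000000)/2 = 7.500000
  f(7.500000) = -52.125000
  f(mid) < 0, so root is in [7.500000, 8.000000]

Step 2: midpoint = (7.500000 + 8.000000)/2 = 7.750000
  f(7.750000) = -8.515625
  f(mid) < 0, so root is in [7.750000, 8.000000]

midpoint = 7.750000


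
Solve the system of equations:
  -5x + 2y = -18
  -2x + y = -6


Using Cramer's rule:
Determinant D = (-5)(1) - (-2)(2) = -5 + 4 = -1
Dx = (-18)(1) - (-6)(2) = -18 + 12 = -6
Dy = (-5)(-6) - (-2)(-18) = 30 - 36 = -6
x = Dx/D = -6/-1 = 6
y = Dy/D = -6/-1 = 6

x = 6, y = 6


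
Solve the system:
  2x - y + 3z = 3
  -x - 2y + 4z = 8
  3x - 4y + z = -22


Using Cramer's rule. Expand each determinant along the first row.
D  = 2*[(-2)*1 - 4*(-4)] - (-1)*[(-1)*1 - 4*3] + 3*[(-1)*(-4) - (-2)*3]
  = 2*(14) - (-1)*(-13) + 3*(10) = 45
Dx = 3*[(-2)*1 - 4*(-4)] - (-1)*[8*1 - 4*(-22)] + 3*[8*(-4) - (-2)*(-22)]
  = 3*(14) - (-1)*(96) + 3*(-76) = -90
Dy = 2*[8*1 - 4*(-22)] - 3*[(-1)*1 - 4*3] + 3*[(-1)*(-22) - 8*3]
  = 2*(96) - 3*(-13) + 3*(-2) = 225
Dz = 2*[(-2)*(-22) - 8*(-4)] - (-1)*[(-1)*(-22) - 8*3] + 3*[(-1)*(-4) - (-2)*3]
  = 2*(76) - (-1)*(-2) + 3*(10) = 180
x = Dx/D = -90/45 = -2, y = Dy/D = 225/45 = 5, z = Dz/D = 180/45 = 4
Check eq1: (2)(-2) + (-1)(5) + (3)(4) = 3 = 3 ✓
Check eq2: (-1)(-2) + (-2)(5) + (4)(4) = 8 = 8 ✓
Check eq3: (3)(-2) + (-4)(5) + (1)(4) = -22 = -22 ✓

x = -2, y = 5, z = 4


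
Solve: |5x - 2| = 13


An absolute value equation |expr| = 13 gives two cases:
Case 1: 5x - 2 = 13
  5x = 15, so x = 3
Case 2: 5x - 2 = -13
  5x = -11, so x = -11/5

x = -11/5, x = 3


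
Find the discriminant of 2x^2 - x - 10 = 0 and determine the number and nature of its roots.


For ax^2 + bx + c = 0, discriminant D = b^2 - 4ac
Here a = 2, b = -1, c = -10
D = (-1)^2 - 4(2)(-10) = 1 + 80 = 81

D = 81 > 0 and is a perfect square (sqrt = 9)
The equation has 2 distinct real rational roots.

Discriminant = 81, 2 distinct real rational roots


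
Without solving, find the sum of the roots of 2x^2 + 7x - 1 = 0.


By Vieta's formulas for ax^2 + bx + c = 0:
  Sum of roots = -b/a
  Product of roots = c/a

Here a = 2, b = 7, c = -1
Sum = -(7)/2 = -7/2
Product = -1/2 = -1/2

Sum = -7/2


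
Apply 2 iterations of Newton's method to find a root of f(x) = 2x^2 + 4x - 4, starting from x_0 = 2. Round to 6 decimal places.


Newton's method: x_(n+1) = x_n - f(x_n)/f'(x_n)
f(x) = 2x^2 + 4x - 4
f'(x) = 4x + 4

Iteration 1:
  f(2.000000) = 12.000000
  f'(2.000000) = 12.000000
  x_1 = 2.000000 - (12.000000)/(12.000000) = 1.000000

Iteration 2:
  f(1.000000) = 2.000000
  f'(1.000000) = 8.000000
  x_2 = 1.000000 - (2.000000)/(8.000000) = 0.750000

x_2 = 0.750000


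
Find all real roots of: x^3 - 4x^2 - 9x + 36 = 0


Let p(x) = x^3 - 4x^2 - 9x + 36. By the rational root theorem (leading coefficient 1), any rational root is an integer divisor of 36: try ±1, ±2, ... in turn.
Test x = 1: value = 24 ≠ 0.
Test x = -1: value = 40 ≠ 0.
Test x = 2: value = 10 ≠ 0.
Test x = -2: value = 30 ≠ 0.
Test x = 3: value = 0 ✓, so (x - 3) is a factor.
Synthetic division by (x - 3): bring down 1; 1(3) - 4 = -1; (-1)(3) - 9 = -12; (-12)(3) + 36 = 0 → quotient x^2 - x - 12, remainder 0.
Solve the quadratic x^2 - x - 12 = 0: discriminant = (-1)^2 - 4(1)(-12) = 1 + 48 = 49.
sqrt(49) = 7, so x = (1 ± 7)/2: x = 4 or x = -3.

x = -3, x = 3, x = 4


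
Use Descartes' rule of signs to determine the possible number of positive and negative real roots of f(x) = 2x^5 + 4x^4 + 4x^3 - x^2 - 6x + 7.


Descartes' rule of signs:

For positive roots, count sign changes in f(x) = 2x^5 + 4x^4 + 4x^3 - x^2 - 6x + 7:
Signs of coefficients: +, +, +, -, -, +
Number of sign changes: 2
Possible positive real roots: 2, 0

For negative roots, examine f(-x) = -2x^5 + 4x^4 - 4x^3 - x^2 + 6x + 7:
Signs of coefficients: -, +, -, -, +, +
Number of sign changes: 3
Possible negative real roots: 3, 1

Positive roots: 2 or 0; Negative roots: 3 or 1


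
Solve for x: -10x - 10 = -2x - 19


Starting with: -10x - 10 = -2x - 19
Move all x terms to left: (-10 + 2)x = -19 + 10
Simplify: -8x = -9
Divide both sides by -8: x = 9/8

x = 9/8


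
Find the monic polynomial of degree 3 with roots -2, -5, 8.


A monic polynomial with roots -2, -5, 8 is:
p(x) = (x + 2)(x + 5)(x - 8)
After multiplying by (x + 2): x + 2
After multiplying by (x + 5): x^2 + 7x + 10
After multiplying by (x - 8): x^3 - x^2 - 46x - 80

x^3 - x^2 - 46x - 80


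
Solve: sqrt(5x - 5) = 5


Square both sides: 5x - 5 = 5^2 = 25
5x = 25 + 5 = 30
x = 6
Check: sqrt(5*6 - 5) = sqrt(25) = 5 ✓

x = 6
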